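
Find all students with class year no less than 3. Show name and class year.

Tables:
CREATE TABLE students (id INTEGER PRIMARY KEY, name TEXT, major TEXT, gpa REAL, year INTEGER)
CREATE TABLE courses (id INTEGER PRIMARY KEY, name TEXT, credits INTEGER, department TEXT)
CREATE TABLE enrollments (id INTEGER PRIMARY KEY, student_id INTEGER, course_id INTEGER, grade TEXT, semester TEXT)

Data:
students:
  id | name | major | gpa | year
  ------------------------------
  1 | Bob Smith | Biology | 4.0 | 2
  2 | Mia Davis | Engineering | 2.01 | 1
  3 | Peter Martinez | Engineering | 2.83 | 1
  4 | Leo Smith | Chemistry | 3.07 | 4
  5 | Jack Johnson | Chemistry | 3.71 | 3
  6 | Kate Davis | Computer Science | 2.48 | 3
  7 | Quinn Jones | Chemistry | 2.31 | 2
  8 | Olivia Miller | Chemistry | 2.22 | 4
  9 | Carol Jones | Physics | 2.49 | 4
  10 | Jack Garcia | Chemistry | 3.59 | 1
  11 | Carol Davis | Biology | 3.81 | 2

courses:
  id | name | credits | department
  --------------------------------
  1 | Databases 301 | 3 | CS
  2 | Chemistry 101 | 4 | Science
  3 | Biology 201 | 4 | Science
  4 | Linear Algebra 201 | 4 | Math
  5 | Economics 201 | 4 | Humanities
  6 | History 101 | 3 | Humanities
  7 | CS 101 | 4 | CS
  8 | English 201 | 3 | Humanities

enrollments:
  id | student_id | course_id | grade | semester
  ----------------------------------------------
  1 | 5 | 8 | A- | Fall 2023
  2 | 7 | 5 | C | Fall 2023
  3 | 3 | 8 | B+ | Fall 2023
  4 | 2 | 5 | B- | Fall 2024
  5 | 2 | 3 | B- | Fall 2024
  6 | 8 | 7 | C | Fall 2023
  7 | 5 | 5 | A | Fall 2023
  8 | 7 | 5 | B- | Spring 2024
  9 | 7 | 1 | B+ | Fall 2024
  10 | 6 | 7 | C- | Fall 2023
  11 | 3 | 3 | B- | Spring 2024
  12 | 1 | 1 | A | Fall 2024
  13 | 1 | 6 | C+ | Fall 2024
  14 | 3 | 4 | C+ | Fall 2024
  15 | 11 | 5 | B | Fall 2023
SELECT name, year FROM students WHERE year >= 3

Execution result:
name | year
Leo Smith | 4
Jack Johnson | 3
Kate Davis | 3
Olivia Miller | 4
Carol Jones | 4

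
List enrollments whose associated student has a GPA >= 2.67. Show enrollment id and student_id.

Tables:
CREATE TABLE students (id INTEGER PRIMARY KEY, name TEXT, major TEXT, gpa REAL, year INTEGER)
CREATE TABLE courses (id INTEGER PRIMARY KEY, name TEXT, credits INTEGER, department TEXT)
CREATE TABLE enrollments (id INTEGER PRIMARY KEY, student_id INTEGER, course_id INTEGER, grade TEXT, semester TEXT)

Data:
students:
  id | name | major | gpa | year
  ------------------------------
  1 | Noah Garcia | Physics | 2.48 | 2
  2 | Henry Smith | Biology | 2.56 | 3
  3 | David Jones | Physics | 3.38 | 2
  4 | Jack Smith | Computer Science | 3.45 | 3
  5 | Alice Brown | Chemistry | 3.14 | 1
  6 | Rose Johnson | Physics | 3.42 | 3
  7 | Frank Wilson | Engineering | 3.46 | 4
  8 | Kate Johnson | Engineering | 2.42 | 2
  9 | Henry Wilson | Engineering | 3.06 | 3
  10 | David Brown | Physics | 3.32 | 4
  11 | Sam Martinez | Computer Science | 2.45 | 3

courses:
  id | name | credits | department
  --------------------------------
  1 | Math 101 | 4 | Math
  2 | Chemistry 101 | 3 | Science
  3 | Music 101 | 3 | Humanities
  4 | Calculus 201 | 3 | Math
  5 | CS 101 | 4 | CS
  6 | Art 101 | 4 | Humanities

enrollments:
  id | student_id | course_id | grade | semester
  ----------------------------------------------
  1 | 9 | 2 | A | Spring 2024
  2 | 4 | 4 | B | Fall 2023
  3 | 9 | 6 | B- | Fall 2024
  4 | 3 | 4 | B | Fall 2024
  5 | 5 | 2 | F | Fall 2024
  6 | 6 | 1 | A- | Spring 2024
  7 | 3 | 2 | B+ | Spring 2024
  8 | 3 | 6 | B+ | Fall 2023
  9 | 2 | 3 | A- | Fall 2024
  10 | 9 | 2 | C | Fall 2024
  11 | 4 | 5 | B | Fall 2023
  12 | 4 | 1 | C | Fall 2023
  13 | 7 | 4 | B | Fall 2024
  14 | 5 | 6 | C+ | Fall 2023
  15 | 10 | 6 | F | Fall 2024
SELECT id, student_id FROM enrollments WHERE student_id IN (SELECT id FROM students WHERE gpa >= 2.67)

Execution result:
id | student_id
1 | 9
2 | 4
3 | 9
4 | 3
5 | 5
6 | 6
7 | 3
8 | 3
10 | 9
11 | 4
12 | 4
13 | 7
14 | 5
15 | 10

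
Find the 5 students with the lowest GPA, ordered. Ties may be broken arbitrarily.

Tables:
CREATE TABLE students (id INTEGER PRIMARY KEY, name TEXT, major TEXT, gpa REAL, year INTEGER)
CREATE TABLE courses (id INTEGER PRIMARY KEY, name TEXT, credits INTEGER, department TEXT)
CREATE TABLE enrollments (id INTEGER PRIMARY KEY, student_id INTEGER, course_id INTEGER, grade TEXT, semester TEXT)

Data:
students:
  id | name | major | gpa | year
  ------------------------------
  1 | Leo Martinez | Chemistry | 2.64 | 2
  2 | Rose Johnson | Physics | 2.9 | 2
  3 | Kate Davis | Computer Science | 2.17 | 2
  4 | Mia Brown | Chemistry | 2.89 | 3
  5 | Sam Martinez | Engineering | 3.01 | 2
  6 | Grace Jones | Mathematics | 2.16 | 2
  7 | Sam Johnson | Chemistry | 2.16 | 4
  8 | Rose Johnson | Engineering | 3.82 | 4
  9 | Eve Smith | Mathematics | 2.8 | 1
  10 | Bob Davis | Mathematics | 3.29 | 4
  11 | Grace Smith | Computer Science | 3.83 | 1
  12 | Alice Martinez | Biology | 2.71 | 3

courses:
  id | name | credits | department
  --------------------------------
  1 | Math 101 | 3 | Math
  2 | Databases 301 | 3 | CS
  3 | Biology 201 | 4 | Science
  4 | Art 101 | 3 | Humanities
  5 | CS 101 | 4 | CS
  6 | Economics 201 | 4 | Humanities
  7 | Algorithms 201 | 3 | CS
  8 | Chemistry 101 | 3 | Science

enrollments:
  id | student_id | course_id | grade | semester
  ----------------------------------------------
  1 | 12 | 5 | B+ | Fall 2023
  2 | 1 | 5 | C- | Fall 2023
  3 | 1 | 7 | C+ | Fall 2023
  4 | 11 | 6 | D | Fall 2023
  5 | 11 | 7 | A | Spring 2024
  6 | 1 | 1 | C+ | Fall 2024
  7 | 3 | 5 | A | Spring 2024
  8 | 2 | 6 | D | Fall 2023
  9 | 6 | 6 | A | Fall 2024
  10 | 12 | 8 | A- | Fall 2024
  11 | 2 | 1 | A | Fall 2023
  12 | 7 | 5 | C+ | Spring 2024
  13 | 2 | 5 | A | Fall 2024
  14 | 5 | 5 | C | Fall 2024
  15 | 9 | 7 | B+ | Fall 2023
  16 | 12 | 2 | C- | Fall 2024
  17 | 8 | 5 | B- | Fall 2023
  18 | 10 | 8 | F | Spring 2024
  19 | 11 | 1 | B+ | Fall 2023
SELECT name, gpa FROM students ORDER BY gpa ASC LIMIT 5

Execution result:
name | gpa
Grace Jones | 2.16
Sam Johnson | 2.16
Kate Davis | 2.17
Leo Martinez | 2.64
Alice Martinez | 2.71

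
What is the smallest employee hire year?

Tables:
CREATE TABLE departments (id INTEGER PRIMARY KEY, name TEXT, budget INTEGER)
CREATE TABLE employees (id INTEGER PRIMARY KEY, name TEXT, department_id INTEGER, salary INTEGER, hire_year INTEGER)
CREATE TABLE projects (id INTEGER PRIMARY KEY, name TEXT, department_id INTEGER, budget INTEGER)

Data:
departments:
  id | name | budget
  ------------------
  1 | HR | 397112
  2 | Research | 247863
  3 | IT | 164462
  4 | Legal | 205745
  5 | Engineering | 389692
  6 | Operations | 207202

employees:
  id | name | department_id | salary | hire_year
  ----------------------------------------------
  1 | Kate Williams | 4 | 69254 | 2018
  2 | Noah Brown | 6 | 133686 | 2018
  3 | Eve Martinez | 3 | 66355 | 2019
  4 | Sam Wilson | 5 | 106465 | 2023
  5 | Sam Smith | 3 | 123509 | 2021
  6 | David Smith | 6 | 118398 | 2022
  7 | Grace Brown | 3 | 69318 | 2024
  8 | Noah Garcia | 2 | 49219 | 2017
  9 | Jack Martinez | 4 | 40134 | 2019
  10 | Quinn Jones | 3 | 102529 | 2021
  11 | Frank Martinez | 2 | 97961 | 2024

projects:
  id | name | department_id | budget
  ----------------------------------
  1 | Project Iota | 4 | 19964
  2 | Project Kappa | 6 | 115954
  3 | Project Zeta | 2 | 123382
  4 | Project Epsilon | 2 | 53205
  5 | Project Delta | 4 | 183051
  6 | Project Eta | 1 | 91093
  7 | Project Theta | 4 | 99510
SELECT MIN(hire_year) FROM employees

Execution result:
2017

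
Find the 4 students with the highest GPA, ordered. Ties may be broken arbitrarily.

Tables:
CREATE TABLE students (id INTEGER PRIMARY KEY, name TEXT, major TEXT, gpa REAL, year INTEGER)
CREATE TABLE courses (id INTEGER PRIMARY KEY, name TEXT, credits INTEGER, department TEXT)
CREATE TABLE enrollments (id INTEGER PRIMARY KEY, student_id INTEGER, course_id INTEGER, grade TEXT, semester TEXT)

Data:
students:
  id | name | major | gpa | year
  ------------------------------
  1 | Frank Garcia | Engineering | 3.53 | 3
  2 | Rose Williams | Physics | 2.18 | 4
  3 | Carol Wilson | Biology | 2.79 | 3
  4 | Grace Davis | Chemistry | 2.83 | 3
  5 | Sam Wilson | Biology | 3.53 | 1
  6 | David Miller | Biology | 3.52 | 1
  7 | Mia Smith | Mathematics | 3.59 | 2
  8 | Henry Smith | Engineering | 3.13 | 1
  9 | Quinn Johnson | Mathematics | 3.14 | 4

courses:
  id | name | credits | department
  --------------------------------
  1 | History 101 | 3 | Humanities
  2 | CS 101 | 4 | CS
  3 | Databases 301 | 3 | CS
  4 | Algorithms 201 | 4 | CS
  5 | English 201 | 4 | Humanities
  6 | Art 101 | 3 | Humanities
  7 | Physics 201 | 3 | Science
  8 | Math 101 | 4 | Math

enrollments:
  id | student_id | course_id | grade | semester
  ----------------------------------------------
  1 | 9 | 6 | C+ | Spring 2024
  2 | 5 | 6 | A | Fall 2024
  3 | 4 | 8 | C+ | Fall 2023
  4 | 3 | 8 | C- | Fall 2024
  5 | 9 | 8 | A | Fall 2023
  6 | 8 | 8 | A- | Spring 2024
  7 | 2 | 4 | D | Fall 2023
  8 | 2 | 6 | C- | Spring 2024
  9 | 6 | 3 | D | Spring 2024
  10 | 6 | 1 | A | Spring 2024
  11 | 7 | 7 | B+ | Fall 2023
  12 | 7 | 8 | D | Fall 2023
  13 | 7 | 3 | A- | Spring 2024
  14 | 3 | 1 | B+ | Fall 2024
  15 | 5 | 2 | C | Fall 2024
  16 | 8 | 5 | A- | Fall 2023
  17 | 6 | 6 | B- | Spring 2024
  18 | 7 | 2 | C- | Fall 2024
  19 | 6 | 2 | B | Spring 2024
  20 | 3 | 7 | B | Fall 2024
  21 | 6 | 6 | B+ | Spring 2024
SELECT name, gpa FROM students ORDER BY gpa DESC LIMIT 4

Execution result:
name | gpa
Mia Smith | 3.59
Frank Garcia | 3.53
Sam Wilson | 3.53
David Miller | 3.52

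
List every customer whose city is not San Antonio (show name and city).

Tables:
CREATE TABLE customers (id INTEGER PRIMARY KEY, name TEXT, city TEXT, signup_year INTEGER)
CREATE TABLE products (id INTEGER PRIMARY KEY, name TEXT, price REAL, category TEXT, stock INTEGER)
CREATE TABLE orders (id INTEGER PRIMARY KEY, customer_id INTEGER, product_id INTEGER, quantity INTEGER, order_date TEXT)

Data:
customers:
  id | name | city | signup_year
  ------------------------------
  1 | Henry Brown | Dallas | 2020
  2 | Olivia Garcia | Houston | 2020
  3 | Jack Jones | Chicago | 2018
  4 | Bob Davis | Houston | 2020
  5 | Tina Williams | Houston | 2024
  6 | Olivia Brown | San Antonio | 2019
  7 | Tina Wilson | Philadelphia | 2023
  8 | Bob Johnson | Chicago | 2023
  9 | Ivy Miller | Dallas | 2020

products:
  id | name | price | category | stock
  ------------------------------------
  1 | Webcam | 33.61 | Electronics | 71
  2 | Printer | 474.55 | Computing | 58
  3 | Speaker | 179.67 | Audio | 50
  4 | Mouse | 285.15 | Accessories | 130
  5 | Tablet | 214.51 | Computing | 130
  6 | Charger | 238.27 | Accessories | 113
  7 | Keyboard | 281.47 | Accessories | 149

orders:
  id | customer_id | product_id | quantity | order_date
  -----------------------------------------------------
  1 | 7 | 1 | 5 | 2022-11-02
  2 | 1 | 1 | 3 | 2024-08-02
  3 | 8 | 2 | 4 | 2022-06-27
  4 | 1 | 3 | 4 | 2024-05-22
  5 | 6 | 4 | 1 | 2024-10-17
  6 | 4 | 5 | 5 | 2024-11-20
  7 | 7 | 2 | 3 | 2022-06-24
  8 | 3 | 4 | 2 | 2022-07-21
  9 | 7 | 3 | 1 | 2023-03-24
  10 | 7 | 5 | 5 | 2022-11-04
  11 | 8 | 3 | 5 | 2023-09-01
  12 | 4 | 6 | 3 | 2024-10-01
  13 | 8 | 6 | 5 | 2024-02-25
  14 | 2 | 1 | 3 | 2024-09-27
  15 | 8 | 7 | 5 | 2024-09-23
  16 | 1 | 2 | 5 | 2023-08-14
SELECT name, city FROM customers WHERE city <> 'San Antonio'

Execution result:
name | city
Henry Brown | Dallas
Olivia Garcia | Houston
Jack Jones | Chicago
Bob Davis | Houston
Tina Williams | Houston
Tina Wilson | Philadelphia
Bob Johnson | Chicago
Ivy Miller | Dallas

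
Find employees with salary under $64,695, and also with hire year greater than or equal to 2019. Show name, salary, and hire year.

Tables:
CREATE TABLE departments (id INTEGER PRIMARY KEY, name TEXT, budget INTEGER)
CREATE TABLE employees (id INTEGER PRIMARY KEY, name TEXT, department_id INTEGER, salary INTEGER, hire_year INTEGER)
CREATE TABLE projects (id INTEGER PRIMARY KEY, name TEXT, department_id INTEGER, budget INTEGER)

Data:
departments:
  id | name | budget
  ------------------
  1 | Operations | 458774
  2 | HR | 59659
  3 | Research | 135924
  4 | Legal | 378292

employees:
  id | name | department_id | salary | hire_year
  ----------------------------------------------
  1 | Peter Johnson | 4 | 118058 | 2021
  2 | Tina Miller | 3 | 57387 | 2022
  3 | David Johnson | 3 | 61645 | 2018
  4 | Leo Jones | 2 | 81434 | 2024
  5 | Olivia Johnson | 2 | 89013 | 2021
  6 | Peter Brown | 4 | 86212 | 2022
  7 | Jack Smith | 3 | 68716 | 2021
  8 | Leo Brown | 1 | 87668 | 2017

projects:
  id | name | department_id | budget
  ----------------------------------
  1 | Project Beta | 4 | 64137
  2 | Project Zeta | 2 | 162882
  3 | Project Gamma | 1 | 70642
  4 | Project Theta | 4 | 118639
SELECT name, salary, hire_year FROM employees WHERE salary < 64695 AND hire_year >= 2019

Execution result:
name | salary | hire_year
Tina Miller | 57387 | 2022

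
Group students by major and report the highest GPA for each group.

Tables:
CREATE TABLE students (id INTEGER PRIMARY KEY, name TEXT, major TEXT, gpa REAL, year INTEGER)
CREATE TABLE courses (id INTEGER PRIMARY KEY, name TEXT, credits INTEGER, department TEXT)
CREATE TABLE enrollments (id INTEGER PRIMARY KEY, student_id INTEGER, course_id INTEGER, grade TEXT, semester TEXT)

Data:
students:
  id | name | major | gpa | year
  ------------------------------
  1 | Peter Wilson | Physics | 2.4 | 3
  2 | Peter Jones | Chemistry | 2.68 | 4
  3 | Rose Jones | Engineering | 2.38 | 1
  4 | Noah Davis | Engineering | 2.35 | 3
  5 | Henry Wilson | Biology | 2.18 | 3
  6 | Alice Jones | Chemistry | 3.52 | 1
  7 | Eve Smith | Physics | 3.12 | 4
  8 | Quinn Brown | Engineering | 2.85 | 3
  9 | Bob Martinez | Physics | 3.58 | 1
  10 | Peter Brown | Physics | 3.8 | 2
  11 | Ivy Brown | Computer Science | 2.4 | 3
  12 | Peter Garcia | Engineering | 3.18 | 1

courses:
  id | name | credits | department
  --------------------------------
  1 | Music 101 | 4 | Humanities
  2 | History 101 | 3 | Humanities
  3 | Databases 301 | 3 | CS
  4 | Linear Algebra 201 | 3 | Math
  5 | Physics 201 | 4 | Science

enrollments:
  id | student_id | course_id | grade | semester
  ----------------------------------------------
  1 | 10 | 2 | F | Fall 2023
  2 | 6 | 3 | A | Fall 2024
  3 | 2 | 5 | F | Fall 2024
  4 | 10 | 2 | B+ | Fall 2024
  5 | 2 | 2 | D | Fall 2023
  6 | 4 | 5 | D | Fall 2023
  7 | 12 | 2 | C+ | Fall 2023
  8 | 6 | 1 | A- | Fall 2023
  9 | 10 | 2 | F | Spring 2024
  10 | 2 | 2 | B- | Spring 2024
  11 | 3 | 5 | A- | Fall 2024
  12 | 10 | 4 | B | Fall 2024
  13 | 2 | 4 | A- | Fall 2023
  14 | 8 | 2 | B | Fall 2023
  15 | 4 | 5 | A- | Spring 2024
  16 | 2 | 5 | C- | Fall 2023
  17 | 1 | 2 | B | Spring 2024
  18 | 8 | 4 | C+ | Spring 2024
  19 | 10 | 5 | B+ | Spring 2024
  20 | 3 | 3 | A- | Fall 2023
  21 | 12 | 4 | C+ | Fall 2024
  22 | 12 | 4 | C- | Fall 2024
SELECT major, MAX(gpa) AS max_gpa FROM students GROUP BY major

Execution result:
major | max_gpa
Biology | 2.18
Chemistry | 3.52
Computer Science | 2.40
Engineering | 3.18
Physics | 3.80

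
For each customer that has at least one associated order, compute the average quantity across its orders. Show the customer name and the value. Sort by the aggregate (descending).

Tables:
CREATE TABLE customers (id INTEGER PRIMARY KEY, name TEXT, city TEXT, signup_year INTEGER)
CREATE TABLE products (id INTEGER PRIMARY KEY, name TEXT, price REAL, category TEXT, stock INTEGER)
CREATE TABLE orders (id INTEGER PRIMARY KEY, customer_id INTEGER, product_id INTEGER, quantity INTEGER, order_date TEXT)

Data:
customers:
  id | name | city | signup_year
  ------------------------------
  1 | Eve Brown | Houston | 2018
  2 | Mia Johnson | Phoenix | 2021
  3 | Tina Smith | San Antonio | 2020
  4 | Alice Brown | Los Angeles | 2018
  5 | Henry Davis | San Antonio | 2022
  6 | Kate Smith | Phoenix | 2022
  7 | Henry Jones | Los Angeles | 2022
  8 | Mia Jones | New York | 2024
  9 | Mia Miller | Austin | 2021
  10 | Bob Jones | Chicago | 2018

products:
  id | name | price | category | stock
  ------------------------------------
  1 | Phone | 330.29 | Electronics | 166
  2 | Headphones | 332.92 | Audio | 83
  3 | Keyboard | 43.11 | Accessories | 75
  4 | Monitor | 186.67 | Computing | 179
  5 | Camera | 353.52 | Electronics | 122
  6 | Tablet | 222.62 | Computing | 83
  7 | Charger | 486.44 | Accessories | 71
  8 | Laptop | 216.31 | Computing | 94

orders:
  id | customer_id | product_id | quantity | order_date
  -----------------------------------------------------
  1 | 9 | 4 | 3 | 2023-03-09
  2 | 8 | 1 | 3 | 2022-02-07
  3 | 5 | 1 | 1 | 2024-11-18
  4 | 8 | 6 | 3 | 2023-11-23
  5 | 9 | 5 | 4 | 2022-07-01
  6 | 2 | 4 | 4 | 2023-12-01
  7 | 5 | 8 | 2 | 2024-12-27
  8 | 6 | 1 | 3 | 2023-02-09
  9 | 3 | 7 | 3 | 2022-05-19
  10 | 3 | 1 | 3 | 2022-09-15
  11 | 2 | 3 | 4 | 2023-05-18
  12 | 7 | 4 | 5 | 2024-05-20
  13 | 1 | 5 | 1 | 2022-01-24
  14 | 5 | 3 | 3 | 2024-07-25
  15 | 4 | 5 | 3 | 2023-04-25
SELECT p.name, AVG(c.quantity) AS avg_quantity FROM orders c JOIN customers p ON c.customer_id = p.id GROUP BY p.id, p.name ORDER BY avg_quantity DESC

Execution result:
name | avg_quantity
Henry Jones | 5.00
Mia Johnson | 4.00
Mia Miller | 3.50
Tina Smith | 3.00
Alice Brown | 3.00
Kate Smith | 3.00
Mia Jones | 3.00
Henry Davis | 2.00
Eve Brown | 1.00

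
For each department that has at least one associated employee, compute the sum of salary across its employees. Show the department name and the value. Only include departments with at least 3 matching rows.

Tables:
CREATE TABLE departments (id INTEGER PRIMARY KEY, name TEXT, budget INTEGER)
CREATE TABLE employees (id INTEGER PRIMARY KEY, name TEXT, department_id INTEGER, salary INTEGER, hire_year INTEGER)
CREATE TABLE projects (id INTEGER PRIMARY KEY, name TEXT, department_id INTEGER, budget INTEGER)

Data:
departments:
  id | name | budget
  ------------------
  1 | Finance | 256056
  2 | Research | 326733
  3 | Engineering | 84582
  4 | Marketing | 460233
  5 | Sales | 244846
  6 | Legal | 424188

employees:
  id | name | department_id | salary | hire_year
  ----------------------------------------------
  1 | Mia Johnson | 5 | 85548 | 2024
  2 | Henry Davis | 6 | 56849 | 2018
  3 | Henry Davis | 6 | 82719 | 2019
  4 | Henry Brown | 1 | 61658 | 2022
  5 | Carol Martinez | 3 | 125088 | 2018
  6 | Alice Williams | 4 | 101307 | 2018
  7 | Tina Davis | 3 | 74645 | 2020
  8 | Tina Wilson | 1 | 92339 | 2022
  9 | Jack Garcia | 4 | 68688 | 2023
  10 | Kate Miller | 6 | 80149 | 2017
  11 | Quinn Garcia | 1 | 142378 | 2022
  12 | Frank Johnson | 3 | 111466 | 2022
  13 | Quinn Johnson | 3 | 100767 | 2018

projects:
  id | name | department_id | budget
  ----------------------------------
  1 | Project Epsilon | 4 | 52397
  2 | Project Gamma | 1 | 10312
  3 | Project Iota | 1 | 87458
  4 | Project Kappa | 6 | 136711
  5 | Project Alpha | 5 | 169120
SELECT p.name, SUM(c.salary) AS sum_salary FROM employees c JOIN departments p ON c.department_id = p.id GROUP BY p.id, p.name HAVING COUNT(*) >= 3

Execution result:
name | sum_salary
Finance | 296375
Engineering | 411966
Legal | 219717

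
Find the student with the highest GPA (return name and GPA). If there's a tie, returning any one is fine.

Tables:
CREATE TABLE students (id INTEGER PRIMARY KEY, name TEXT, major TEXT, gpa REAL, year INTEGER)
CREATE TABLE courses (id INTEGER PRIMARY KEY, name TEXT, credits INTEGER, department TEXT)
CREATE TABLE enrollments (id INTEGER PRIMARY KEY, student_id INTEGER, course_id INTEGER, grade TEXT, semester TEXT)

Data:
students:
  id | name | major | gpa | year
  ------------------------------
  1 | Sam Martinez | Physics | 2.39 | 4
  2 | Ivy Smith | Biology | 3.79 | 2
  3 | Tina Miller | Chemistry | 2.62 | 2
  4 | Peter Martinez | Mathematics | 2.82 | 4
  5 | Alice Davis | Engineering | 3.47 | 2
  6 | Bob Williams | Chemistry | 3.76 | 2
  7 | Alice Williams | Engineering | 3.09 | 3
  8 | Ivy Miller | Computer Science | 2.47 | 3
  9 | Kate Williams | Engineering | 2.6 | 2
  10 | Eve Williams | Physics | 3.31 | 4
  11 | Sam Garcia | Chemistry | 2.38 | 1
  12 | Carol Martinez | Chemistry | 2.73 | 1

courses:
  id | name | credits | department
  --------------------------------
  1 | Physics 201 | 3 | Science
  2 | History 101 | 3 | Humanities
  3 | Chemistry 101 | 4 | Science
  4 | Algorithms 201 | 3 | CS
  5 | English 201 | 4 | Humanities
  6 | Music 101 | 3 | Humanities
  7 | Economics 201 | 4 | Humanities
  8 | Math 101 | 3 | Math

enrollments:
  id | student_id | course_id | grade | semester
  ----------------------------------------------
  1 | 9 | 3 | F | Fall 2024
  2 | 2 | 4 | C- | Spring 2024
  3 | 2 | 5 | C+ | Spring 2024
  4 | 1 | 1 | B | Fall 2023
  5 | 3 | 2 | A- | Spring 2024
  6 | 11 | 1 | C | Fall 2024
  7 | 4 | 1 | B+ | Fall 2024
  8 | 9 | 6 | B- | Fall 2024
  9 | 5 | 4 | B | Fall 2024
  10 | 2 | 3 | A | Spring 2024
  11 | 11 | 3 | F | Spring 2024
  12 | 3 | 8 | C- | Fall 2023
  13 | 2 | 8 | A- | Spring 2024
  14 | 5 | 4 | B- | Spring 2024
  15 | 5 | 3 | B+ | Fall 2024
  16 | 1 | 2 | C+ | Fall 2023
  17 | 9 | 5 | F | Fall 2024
SELECT name, gpa FROM students ORDER BY gpa DESC LIMIT 1

Execution result:
name | gpa
Ivy Smith | 3.79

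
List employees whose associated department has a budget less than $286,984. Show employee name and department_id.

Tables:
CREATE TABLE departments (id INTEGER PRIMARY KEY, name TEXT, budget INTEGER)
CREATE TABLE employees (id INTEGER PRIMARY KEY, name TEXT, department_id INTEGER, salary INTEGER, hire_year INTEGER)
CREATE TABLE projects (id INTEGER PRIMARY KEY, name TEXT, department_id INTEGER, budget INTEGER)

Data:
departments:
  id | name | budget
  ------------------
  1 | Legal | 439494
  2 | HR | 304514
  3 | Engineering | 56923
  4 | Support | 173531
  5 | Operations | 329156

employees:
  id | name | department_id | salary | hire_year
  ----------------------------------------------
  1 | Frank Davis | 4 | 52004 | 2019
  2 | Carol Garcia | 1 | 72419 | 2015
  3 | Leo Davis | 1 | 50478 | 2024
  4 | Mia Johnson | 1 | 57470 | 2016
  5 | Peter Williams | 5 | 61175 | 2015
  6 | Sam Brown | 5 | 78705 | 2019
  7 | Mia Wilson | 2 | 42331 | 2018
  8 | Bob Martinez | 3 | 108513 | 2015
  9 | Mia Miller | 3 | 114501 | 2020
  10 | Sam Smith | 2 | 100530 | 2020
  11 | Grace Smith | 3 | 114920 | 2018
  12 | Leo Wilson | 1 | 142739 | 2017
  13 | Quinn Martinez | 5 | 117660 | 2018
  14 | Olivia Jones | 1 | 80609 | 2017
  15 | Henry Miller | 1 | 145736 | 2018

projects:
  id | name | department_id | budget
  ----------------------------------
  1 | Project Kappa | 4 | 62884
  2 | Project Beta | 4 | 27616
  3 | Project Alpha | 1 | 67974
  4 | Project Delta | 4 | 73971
SELECT name, department_id FROM employees WHERE department_id IN (SELECT id FROM departments WHERE budget < 286984)

Execution result:
name | department_id
Frank Davis | 4
Bob Martinez | 3
Mia Miller | 3
Grace Smith | 3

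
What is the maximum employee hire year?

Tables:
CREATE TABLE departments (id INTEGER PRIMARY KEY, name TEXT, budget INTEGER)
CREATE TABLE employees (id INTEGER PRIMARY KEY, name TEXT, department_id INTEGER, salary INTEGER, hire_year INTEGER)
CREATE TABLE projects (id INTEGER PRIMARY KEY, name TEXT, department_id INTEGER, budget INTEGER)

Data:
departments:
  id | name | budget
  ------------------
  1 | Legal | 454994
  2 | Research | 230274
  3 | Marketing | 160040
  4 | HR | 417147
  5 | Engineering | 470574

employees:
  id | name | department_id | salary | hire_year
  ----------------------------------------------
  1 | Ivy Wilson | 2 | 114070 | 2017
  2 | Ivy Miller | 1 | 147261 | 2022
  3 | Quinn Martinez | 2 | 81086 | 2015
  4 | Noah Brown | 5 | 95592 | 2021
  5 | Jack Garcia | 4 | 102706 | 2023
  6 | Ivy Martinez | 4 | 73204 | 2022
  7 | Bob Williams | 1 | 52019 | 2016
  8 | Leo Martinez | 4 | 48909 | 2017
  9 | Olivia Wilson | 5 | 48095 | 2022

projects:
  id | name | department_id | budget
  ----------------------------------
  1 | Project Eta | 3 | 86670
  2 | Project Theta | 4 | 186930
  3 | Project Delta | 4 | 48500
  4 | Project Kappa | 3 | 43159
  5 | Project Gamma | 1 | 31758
SELECT MAX(hire_year) FROM employees

Execution result:
2023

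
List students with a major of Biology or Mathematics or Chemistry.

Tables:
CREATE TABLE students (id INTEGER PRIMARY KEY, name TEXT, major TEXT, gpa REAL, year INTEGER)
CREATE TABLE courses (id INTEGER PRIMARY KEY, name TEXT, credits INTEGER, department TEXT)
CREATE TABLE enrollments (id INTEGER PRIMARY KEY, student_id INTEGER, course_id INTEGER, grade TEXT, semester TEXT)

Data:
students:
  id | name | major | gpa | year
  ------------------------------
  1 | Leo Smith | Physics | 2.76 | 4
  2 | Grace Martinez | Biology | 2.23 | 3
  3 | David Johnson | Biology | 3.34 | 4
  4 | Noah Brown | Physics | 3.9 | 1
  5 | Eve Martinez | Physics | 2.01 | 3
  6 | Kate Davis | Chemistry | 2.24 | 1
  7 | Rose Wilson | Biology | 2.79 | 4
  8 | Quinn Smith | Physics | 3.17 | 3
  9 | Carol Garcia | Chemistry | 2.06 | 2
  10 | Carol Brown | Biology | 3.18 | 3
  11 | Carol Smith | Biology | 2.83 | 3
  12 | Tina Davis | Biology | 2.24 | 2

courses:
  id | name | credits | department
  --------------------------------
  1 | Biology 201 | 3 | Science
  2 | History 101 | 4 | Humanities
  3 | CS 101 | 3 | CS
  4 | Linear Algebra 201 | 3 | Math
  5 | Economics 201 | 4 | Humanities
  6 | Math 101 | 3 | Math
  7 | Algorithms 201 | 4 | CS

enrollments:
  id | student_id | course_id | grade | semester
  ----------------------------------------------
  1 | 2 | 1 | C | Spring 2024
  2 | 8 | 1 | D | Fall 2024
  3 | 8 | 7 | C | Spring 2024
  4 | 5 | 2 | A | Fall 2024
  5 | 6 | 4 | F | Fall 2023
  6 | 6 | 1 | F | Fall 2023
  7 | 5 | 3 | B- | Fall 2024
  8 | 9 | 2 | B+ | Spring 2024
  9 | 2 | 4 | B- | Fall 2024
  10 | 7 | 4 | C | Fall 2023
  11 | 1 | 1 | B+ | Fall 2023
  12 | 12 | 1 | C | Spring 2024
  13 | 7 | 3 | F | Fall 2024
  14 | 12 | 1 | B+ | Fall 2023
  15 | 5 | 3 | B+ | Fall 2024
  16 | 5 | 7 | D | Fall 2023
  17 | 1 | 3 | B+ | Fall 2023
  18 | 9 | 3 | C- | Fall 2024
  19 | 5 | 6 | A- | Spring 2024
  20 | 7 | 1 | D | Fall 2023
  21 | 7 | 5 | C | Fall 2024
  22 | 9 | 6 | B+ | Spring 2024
SELECT name, major FROM students WHERE major IN ('Biology', 'Mathematics', 'Chemistry')

Execution result:
name | major
Grace Martinez | Biology
David Johnson | Biology
Kate Davis | Chemistry
Rose Wilson | Biology
Carol Garcia | Chemistry
Carol Brown | Biology
Carol Smith | Biology
Tina Davis | Biology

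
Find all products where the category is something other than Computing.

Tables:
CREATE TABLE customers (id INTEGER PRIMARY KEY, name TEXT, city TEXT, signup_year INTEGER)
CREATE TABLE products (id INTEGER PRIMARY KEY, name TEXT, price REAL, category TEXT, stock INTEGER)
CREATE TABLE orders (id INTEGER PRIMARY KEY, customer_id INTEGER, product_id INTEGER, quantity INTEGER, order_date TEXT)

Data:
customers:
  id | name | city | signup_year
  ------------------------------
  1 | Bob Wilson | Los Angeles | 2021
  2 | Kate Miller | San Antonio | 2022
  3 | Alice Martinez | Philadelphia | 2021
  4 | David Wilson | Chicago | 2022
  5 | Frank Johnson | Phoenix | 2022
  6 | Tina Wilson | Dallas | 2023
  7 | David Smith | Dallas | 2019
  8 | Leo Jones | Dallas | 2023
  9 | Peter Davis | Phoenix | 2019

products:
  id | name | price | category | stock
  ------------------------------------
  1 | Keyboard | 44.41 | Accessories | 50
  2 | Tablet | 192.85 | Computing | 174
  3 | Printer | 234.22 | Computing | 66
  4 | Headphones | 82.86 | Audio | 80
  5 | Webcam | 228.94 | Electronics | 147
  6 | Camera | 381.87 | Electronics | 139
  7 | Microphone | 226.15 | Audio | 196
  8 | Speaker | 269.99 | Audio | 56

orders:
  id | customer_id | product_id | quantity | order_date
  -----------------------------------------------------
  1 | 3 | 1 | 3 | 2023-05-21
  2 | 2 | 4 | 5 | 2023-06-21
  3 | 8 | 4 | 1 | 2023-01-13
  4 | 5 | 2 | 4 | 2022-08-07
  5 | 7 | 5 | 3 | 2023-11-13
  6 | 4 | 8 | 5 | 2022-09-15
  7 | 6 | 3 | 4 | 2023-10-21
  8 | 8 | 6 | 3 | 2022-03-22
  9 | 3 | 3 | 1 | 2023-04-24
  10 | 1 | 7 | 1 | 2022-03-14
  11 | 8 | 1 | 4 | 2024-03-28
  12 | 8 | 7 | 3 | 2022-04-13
SELECT name, category FROM products WHERE category <> 'Computing'

Execution result:
name | category
Keyboard | Accessories
Headphones | Audio
Webcam | Electronics
Camera | Electronics
Microphone | Audio
Speaker | Audio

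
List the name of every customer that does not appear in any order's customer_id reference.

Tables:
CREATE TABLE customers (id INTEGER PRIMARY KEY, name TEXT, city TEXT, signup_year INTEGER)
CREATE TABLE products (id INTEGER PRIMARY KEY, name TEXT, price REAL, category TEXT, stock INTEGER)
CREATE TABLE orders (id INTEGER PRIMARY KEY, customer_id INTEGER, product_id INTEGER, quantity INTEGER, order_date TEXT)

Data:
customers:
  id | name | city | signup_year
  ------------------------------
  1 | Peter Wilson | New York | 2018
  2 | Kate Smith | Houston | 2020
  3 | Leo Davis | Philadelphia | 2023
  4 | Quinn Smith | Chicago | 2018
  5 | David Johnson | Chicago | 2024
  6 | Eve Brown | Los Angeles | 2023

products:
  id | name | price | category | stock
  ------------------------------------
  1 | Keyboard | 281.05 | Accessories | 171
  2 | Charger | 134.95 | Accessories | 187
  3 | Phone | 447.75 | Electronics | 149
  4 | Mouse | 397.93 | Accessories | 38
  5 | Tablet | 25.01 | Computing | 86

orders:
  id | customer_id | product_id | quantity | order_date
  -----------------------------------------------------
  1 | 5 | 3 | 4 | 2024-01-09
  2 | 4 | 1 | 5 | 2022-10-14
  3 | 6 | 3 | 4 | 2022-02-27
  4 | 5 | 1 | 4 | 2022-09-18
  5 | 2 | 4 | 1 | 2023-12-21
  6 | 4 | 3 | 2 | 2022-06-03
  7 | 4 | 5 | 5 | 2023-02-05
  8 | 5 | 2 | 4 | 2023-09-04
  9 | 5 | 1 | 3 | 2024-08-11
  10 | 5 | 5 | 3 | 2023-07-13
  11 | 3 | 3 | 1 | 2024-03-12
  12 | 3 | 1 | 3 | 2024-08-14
SELECT p.name FROM customers p LEFT JOIN orders c ON c.customer_id = p.id WHERE c.id IS NULL

Execution result:
Peter Wilson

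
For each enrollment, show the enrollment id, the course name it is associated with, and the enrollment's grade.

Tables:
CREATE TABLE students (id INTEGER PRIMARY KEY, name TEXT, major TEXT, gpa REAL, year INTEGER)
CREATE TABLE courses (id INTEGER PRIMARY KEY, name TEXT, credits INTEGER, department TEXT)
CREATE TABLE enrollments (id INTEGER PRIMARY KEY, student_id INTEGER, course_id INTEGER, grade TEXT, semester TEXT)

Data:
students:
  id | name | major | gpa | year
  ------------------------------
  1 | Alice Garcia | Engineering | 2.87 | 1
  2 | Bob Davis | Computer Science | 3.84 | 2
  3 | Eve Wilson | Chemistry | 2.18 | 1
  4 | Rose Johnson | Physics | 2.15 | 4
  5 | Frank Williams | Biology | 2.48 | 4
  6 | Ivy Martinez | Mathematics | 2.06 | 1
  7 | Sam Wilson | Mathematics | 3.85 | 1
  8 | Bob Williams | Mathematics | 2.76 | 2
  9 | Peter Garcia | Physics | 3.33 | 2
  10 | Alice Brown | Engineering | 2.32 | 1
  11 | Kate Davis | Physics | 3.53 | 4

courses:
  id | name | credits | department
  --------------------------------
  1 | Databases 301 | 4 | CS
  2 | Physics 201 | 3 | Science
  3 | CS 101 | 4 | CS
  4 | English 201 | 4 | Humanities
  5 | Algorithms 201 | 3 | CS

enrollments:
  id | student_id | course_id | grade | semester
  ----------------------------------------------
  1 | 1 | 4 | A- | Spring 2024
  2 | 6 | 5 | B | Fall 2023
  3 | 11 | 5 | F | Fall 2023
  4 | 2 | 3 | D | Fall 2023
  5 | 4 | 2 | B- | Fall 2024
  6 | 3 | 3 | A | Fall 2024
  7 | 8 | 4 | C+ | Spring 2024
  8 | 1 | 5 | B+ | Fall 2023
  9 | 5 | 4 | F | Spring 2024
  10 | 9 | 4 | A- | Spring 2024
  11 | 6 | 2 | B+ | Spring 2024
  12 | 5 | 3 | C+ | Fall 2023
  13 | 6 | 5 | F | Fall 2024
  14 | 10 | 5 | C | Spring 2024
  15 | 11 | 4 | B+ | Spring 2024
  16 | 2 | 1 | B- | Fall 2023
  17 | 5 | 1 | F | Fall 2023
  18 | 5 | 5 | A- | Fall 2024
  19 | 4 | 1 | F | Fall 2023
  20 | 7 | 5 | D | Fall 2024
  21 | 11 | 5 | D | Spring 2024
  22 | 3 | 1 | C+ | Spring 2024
SELECT c.id, p.name AS course, c.grade FROM enrollments c JOIN courses p ON c.course_id = p.id

Execution result:
id | course | grade
1 | English 201 | A-
2 | Algorithms 201 | B
3 | Algorithms 201 | F
4 | CS 101 | D
5 | Physics 201 | B-
6 | CS 101 | A
7 | English 201 | C+
8 | Algorithms 201 | B+
9 | English 201 | F
10 | English 201 | A-
11 | Physics 201 | B+
12 | CS 101 | C+
13 | Algorithms 201 | F
14 | Algorithms 201 | C
15 | English 201 | B+
16 | Databases 301 | B-
17 | Databases 301 | F
18 | Algorithms 201 | A-
19 | Databases 301 | F
20 | Algorithms 201 | D
21 | Algorithms 201 | D
22 | Databases 301 | C+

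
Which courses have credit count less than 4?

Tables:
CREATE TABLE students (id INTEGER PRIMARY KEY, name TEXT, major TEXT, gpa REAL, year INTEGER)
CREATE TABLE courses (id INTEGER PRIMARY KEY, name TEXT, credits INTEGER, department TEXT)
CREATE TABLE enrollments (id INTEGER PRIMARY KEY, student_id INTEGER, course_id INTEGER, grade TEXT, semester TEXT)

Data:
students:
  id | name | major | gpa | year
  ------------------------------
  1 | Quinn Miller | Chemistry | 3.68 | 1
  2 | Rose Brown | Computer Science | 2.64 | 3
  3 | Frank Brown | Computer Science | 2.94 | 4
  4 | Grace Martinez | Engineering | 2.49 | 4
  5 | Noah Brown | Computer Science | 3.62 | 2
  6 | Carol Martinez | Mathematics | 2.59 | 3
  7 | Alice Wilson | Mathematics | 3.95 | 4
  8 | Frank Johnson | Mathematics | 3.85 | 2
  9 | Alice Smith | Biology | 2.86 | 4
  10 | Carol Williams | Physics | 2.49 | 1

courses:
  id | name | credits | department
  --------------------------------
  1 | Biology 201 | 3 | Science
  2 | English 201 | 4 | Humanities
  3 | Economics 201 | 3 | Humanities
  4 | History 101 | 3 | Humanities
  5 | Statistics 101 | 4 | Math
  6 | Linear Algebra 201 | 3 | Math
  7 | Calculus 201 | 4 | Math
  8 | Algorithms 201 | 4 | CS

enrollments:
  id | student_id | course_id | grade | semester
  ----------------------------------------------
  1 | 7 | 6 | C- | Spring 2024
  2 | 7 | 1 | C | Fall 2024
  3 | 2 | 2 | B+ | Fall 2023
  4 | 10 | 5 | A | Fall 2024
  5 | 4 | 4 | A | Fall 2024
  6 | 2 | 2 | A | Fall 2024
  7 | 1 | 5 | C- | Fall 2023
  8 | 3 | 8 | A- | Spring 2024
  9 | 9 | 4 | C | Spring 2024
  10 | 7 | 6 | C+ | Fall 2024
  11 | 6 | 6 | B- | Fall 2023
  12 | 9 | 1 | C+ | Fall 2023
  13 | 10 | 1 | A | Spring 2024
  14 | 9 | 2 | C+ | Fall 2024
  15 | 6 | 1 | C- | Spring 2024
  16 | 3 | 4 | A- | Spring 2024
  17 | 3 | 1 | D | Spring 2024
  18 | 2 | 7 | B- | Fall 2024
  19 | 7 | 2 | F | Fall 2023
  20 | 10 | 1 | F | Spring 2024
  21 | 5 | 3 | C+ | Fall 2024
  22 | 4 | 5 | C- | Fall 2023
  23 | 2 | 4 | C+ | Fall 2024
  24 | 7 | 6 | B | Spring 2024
SELECT name, credits FROM courses WHERE credits < 4

Execution result:
name | credits
Biology 201 | 3
Economics 201 | 3
History 101 | 3
Linear Algebra 201 | 3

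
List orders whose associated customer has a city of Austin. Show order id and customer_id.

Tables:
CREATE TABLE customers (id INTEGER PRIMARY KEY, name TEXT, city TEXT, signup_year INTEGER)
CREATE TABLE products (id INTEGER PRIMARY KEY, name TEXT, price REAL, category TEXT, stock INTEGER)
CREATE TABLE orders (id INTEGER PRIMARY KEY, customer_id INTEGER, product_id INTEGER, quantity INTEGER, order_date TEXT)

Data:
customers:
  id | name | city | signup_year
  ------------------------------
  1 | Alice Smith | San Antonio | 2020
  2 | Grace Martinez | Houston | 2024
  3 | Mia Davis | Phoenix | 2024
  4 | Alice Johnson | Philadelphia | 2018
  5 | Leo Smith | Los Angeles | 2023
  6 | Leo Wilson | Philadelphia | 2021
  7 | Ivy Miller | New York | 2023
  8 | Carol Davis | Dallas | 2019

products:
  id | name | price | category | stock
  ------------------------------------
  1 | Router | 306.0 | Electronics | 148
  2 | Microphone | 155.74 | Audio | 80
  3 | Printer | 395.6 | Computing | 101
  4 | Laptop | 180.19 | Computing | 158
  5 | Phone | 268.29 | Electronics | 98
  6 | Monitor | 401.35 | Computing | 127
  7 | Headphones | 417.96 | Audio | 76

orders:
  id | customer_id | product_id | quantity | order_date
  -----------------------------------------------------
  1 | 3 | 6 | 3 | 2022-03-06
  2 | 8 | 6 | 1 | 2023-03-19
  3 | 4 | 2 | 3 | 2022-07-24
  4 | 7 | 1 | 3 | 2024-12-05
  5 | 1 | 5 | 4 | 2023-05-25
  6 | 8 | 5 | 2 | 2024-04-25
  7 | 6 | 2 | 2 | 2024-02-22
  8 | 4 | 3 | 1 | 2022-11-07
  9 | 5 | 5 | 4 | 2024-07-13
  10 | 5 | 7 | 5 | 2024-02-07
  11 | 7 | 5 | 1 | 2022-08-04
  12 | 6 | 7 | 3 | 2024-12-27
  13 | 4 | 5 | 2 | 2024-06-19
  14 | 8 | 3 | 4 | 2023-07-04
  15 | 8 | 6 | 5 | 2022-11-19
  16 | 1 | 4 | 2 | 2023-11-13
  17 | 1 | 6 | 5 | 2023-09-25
SELECT id, customer_id FROM orders WHERE customer_id IN (SELECT id FROM customers WHERE city = 'Austin')

Execution result:
(no rows)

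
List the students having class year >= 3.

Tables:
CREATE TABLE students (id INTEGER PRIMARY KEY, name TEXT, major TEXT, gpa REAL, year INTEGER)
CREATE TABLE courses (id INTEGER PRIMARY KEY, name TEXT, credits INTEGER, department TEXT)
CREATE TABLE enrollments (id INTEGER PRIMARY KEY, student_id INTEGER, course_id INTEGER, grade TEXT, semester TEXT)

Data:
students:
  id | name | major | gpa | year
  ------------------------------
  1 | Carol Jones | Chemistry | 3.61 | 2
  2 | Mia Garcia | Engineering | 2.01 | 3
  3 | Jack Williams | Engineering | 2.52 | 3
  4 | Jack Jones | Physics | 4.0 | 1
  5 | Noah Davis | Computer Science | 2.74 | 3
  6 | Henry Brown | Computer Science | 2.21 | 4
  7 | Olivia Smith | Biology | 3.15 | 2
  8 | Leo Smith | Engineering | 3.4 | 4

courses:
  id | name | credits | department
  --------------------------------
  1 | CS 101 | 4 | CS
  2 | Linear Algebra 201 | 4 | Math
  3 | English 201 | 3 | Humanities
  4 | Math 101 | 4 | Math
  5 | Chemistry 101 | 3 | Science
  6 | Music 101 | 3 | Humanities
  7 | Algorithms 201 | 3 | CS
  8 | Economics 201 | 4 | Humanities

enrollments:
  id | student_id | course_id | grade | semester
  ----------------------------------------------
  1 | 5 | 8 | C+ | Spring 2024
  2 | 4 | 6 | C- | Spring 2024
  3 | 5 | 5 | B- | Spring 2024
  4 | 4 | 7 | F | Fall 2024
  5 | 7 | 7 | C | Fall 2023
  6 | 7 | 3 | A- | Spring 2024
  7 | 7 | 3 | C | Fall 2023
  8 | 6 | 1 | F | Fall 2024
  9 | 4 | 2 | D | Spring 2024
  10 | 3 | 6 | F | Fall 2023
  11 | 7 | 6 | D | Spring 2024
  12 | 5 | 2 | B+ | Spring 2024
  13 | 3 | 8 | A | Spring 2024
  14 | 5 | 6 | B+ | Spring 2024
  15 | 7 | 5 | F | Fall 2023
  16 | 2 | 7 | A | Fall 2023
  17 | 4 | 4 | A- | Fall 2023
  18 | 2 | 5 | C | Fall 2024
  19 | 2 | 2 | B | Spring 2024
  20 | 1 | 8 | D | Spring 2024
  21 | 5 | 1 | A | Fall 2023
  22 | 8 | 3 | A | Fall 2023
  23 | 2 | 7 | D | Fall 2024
SELECT name, year FROM students WHERE year >= 3

Execution result:
name | year
Mia Garcia | 3
Jack Williams | 3
Noah Davis | 3
Henry Brown | 4
Leo Smith | 4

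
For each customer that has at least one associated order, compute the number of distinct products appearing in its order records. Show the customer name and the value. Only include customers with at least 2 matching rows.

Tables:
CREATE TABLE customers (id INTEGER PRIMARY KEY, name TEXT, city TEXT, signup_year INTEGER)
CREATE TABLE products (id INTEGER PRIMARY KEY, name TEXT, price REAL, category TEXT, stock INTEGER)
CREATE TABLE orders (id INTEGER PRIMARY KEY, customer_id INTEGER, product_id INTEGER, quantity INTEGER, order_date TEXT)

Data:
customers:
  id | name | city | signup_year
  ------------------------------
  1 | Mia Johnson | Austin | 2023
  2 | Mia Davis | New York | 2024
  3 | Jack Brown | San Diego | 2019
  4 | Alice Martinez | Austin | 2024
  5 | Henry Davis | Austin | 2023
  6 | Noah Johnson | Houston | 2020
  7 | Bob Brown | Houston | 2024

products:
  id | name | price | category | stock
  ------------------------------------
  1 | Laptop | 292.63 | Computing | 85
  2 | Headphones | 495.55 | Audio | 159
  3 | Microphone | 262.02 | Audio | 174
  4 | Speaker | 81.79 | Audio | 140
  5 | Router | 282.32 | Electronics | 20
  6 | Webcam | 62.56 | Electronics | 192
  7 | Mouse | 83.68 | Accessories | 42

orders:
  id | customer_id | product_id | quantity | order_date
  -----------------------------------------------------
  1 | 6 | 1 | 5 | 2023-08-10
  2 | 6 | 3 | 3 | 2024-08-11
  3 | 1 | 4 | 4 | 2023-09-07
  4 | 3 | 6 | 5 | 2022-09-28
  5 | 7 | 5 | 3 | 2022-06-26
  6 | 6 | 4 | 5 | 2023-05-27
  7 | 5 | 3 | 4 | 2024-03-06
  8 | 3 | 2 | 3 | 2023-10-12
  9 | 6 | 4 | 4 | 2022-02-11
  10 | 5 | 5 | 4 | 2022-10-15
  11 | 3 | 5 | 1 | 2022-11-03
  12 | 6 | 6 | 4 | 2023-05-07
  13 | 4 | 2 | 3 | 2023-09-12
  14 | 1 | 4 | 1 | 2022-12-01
SELECT p.name, COUNT(DISTINCT c.product_id) AS distinct_product_count FROM orders c JOIN customers p ON c.customer_id = p.id GROUP BY p.id, p.name HAVING COUNT(*) >= 2

Execution result:
name | distinct_product_count
Mia Johnson | 1
Jack Brown | 3
Henry Davis | 2
Noah Johnson | 4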